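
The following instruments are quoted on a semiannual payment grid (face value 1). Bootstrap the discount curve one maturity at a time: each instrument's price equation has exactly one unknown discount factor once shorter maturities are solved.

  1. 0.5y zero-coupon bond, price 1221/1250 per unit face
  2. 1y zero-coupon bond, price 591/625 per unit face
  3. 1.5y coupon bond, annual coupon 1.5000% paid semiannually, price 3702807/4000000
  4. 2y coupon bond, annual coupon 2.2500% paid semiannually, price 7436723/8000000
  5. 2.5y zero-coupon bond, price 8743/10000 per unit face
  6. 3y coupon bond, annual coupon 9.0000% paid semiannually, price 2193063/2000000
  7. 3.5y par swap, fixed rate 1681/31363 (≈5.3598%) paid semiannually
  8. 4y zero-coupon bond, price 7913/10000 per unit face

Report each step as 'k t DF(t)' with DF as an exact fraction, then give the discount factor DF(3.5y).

step 1 [0.5y] zero: DF = P = 1221/1250 ≈ 0.976800
step 2 [1y] zero: DF = P = 591/625 ≈ 0.945600
step 3 [1.5y] bond c/2=3/400: DF=(3702807/4000000 − 3/400·(0.976800+0.945600))/(1+3/400) = 1809/2000 ≈ 0.904500
step 4 [2y] bond c/2=9/800: DF=(7436723/8000000 − 9/800·(0.976800+0.945600+0.904500))/(1+9/800) = 4439/5000 ≈ 0.887800
step 5 [2.5y] zero: DF = P = 8743/10000 ≈ 0.874300
step 6 [3y] bond c/2=9/200: DF=(2193063/2000000 − 9/200·(0.976800+0.945600+0.904500+0.887800+0.874300))/(1+9/200) = 8517/10000 ≈ 0.851700
step 7 [3.5y] swap r/2=1681/62726: DF=(1 − 1681/62726·(0.976800+0.945600+0.904500+0.887800+0.874300+0.851700))/(1+1681/62726) = 8319/10000 ≈ 0.831900
step 8 [4y] zero: DF = P = 7913/10000 ≈ 0.791300

1 1/2 1221/1250
2 1 591/625
3 3/2 1809/2000
4 2 4439/5000
5 5/2 8743/10000
6 3 8517/10000
7 7/2 8319/10000
8 4 7913/10000
DF(3.5y) = 8319/10000 ≈ 0.831900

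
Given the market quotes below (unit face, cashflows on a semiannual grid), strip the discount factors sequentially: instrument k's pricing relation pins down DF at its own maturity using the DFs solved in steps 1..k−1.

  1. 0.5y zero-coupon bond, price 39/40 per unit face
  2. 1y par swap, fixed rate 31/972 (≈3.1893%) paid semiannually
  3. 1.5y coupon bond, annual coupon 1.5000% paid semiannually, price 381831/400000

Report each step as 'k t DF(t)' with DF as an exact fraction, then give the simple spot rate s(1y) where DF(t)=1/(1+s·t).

step 1 [0.5y] zero: DF = P = 39/40 ≈ 0.975000
step 2 [1y] swap r/2=31/1944: DF=(1 − 31/1944·(0.975000))/(1+31/1944) = 969/1000 ≈ 0.969000
step 3 [1.5y] bond c/2=3/400: DF=(381831/400000 − 3/400·(0.975000+0.969000))/(1+3/400) = 933/1000 ≈ 0.933000

1 1/2 39/40
2 1 969/1000
3 3/2 933/1000
s(1y) = (1/(969/1000) − 1)/(1) = 31/969 ≈ 3.1992%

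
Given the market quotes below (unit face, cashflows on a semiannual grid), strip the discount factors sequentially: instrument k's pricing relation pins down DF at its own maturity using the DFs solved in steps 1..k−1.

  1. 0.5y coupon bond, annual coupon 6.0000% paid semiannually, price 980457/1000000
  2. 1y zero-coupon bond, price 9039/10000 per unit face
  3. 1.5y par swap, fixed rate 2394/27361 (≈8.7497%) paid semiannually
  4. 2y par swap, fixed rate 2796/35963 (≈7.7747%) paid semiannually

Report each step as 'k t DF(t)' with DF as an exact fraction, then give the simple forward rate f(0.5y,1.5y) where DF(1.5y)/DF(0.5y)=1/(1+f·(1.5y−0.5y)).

step 1 [0.5y] bond c/2=3/100: DF=(980457/1000000 − 3/100·(0))/(1+3/100) = 9519/10000 ≈ 0.951900
step 2 [1y] zero: DF = P = 9039/10000 ≈ 0.903900
step 3 [1.5y] swap r/2=1197/27361: DF=(1 − 1197/27361·(0.951900+0.903900))/(1+1197/27361) = 8803/10000 ≈ 0.880300
step 4 [2y] swap r/2=1398/35963: DF=(1 − 1398/35963·(0.951900+0.903900+0.880300))/(1+1398/35963) = 4301/5000 ≈ 0.860200

1 1/2 9519/10000
2 1 9039/10000
3 3/2 8803/10000
4 2 4301/5000
f(0.5y,1.5y) = ((9519/10000)/(8803/10000) − 1)/(1) = 716/8803 ≈ 8.1336%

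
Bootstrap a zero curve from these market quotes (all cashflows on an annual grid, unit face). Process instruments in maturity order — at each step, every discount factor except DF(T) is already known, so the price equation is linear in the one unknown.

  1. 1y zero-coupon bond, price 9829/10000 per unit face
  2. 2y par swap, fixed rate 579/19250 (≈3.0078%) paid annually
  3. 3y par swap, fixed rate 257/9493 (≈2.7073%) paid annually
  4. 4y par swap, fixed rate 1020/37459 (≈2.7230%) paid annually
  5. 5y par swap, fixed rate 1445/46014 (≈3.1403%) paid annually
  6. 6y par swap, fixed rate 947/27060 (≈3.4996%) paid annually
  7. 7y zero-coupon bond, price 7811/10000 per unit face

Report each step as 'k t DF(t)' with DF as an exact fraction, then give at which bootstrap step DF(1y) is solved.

step 1 [1y] zero: DF = P = 9829/10000 ≈ 0.982900
step 2 [2y] swap r/1=579/19250: DF=(1 − 579/19250·(0.982900))/(1+579/19250) = 9421/10000 ≈ 0.942100
step 3 [3y] swap r/1=257/9493: DF=(1 − 257/9493·(0.982900+0.942100))/(1+257/9493) = 9229/10000 ≈ 0.922900
step 4 [4y] swap r/1=1020/37459: DF=(1 − 1020/37459·(0.982900+0.942100+0.922900))/(1+1020/37459) = 449/500 ≈ 0.898000
step 5 [5y] swap r/1=1445/46014: DF=(1 − 1445/46014·(0.982900+0.942100+0.922900+0.898000))/(1+1445/46014) = 1711/2000 ≈ 0.855500
step 6 [6y] swap r/1=947/27060: DF=(1 − 947/27060·(0.982900+0.942100+0.922900+0.898000+0.855500))/(1+947/27060) = 4053/5000 ≈ 0.810600
step 7 [7y] zero: DF = P = 7811/10000 ≈ 0.781100

1 1 9829/10000
2 2 9421/10000
3 3 9229/10000
4 4 449/500
5 5 1711/2000
6 6 4053/5000
7 7 7811/10000
DF(1y) is solved at step 1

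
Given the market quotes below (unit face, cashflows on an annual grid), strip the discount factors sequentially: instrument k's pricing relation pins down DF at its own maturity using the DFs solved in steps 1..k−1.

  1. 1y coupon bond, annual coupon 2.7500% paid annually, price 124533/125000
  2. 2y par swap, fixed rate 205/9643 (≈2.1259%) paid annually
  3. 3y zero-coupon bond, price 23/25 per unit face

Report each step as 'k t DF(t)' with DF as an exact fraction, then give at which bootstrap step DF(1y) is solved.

step 1 [1y] bond c/1=11/400: DF=(124533/125000 − 11/400·(0))/(1+11/400) = 606/625 ≈ 0.969600
step 2 [2y] swap r/1=205/9643: DF=(1 − 205/9643·(0.969600))/(1+205/9643) = 959/1000 ≈ 0.959000
step 3 [3y] zero: DF = P = 23/25 ≈ 0.920000

1 1 606/625
2 2 959/1000
3 3 23/25
DF(1y) is solved at step 1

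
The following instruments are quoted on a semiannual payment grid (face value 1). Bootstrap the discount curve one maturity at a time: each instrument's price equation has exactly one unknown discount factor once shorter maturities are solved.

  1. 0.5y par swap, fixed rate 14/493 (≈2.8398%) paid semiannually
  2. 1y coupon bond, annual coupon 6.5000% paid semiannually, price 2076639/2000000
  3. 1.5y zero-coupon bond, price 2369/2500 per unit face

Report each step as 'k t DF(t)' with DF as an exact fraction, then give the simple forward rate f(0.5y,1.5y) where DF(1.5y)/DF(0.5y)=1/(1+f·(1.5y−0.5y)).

step 1 [0.5y] swap r/2=7/493: DF=(1 − 7/493·(0))/(1+7/493) = 493/500 ≈ 0.986000
step 2 [1y] bond c/2=13/400: DF=(2076639/2000000 − 13/400·(0.986000))/(1+13/400) = 4873/5000 ≈ 0.974600
step 3 [1.5y] zero: DF = P = 2369/2500 ≈ 0.947600

1 1/2 493/500
2 1 4873/5000
3 3/2 2369/2500
f(0.5y,1.5y) = ((493/500)/(2369/2500) − 1)/(1) = 96/2369 ≈ 4.0523%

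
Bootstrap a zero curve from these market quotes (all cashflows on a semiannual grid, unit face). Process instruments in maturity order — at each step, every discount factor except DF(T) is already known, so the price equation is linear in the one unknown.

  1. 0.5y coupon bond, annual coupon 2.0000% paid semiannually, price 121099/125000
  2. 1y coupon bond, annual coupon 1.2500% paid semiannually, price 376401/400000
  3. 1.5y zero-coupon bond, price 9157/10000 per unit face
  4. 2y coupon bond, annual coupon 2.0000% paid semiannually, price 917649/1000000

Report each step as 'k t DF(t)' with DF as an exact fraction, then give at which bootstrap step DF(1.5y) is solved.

step 1 [0.5y] bond c/2=1/100: DF=(121099/125000 − 1/100·(0))/(1+1/100) = 1199/1250 ≈ 0.959200
step 2 [1y] bond c/2=1/160: DF=(376401/400000 − 1/160·(0.959200))/(1+1/160) = 2323/2500 ≈ 0.929200
step 3 [1.5y] zero: DF = P = 9157/10000 ≈ 0.915700
step 4 [2y] bond c/2=1/100: DF=(917649/1000000 − 1/100·(0.959200+0.929200+0.915700))/(1+1/100) = 1101/1250 ≈ 0.880800

1 1/2 1199/1250
2 1 2323/2500
3 3/2 9157/10000
4 2 1101/1250
DF(1.5y) is solved at step 3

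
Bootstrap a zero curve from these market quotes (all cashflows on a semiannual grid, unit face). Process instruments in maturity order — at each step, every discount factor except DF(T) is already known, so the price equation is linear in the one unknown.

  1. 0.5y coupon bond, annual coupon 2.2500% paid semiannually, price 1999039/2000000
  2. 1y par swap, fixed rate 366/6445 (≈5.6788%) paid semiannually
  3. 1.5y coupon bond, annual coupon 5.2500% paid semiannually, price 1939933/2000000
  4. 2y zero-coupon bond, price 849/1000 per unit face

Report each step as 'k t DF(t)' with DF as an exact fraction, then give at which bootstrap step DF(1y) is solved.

step 1 [0.5y] bond c/2=9/800: DF=(1999039/2000000 − 9/800·(0))/(1+9/800) = 2471/2500 ≈ 0.988400
step 2 [1y] swap r/2=183/6445: DF=(1 − 183/6445·(0.988400))/(1+183/6445) = 9451/10000 ≈ 0.945100
step 3 [1.5y] bond c/2=21/800: DF=(1939933/2000000 − 21/800·(0.988400+0.945100))/(1+21/800) = 8957/10000 ≈ 0.895700
step 4 [2y] zero: DF = P = 849/1000 ≈ 0.849000

1 1/2 2471/2500
2 1 9451/10000
3 3/2 8957/10000
4 2 849/1000
DF(1y) is solved at step 2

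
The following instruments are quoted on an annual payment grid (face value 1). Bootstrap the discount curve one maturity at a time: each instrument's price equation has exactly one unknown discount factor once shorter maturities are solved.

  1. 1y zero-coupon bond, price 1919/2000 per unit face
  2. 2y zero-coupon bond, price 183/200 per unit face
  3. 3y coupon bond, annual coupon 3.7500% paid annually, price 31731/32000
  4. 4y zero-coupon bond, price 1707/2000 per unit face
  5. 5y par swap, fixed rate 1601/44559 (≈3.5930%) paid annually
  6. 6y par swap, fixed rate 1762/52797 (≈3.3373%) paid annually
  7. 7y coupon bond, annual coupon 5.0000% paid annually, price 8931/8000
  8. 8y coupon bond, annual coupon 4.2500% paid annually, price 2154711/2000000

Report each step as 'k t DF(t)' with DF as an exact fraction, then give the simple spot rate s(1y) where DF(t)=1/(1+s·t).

step 1 [1y] zero: DF = P = 1919/2000 ≈ 0.959500
step 2 [2y] zero: DF = P = 183/200 ≈ 0.915000
step 3 [3y] bond c/1=3/80: DF=(31731/32000 − 3/80·(0.959500+0.915000))/(1+3/80) = 111/125 ≈ 0.888000
step 4 [4y] zero: DF = P = 1707/2000 ≈ 0.853500
step 5 [5y] swap r/1=1601/44559: DF=(1 − 1601/44559·(0.959500+0.915000+0.888000+0.853500))/(1+1601/44559) = 8399/10000 ≈ 0.839900
step 6 [6y] swap r/1=1762/52797: DF=(1 − 1762/52797·(0.959500+0.915000+0.888000+0.853500+0.839900))/(1+1762/52797) = 4119/5000 ≈ 0.823800
step 7 [7y] bond c/1=1/20: DF=(8931/8000 − 1/20·(0.959500+0.915000+0.888000+0.853500+0.839900+0.823800))/(1+1/20) = 4059/5000 ≈ 0.811800
step 8 [8y] bond c/1=17/400: DF=(2154711/2000000 − 17/400·(0.959500+0.915000+0.888000+0.853500+0.839900+0.823800+0.811800))/(1+17/400) = 7851/10000 ≈ 0.785100

1 1 1919/2000
2 2 183/200
3 3 111/125
4 4 1707/2000
5 5 8399/10000
6 6 4119/5000
7 7 4059/5000
8 8 7851/10000
s(1y) = (1/(1919/2000) − 1)/(1) = 81/1919 ≈ 4.2209%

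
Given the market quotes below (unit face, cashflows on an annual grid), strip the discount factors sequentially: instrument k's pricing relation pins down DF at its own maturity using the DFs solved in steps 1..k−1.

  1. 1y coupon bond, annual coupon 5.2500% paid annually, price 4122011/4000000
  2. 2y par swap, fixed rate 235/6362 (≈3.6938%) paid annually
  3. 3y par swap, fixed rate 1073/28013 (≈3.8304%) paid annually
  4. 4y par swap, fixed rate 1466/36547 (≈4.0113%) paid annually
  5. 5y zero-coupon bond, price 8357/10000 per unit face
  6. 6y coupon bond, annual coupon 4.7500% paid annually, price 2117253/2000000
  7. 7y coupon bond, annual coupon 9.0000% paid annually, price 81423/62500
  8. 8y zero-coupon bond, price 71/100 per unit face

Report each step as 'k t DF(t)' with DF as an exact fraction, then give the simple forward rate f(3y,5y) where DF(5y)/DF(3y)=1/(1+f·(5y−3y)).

step 1 [1y] bond c/1=21/400: DF=(4122011/4000000 − 21/400·(0))/(1+21/400) = 9791/10000 ≈ 0.979100
step 2 [2y] swap r/1=235/6362: DF=(1 − 235/6362·(0.979100))/(1+235/6362) = 1859/2000 ≈ 0.929500
step 3 [3y] swap r/1=1073/28013: DF=(1 − 1073/28013·(0.979100+0.929500))/(1+1073/28013) = 8927/10000 ≈ 0.892700
step 4 [4y] swap r/1=1466/36547: DF=(1 − 1466/36547·(0.979100+0.929500+0.892700))/(1+1466/36547) = 4267/5000 ≈ 0.853400
step 5 [5y] zero: DF = P = 8357/10000 ≈ 0.835700
step 6 [6y] bond c/1=19/400: DF=(2117253/2000000 − 19/400·(0.979100+0.929500+0.892700+0.853400+0.835700))/(1+19/400) = 807/1000 ≈ 0.807000
step 7 [7y] bond c/1=9/100: DF=(81423/62500 − 9/100·(0.979100+0.929500+0.892700+0.853400+0.835700+0.807000))/(1+9/100) = 3789/5000 ≈ 0.757800
step 8 [8y] zero: DF = P = 71/100 ≈ 0.710000

1 1 9791/10000
2 2 1859/2000
3 3 8927/10000
4 4 4267/5000
5 5 8357/10000
6 6 807/1000
7 7 3789/5000
8 8 71/100
f(3y,5y) = ((8927/10000)/(8357/10000) − 1)/(2) = 285/8357 ≈ 3.4103%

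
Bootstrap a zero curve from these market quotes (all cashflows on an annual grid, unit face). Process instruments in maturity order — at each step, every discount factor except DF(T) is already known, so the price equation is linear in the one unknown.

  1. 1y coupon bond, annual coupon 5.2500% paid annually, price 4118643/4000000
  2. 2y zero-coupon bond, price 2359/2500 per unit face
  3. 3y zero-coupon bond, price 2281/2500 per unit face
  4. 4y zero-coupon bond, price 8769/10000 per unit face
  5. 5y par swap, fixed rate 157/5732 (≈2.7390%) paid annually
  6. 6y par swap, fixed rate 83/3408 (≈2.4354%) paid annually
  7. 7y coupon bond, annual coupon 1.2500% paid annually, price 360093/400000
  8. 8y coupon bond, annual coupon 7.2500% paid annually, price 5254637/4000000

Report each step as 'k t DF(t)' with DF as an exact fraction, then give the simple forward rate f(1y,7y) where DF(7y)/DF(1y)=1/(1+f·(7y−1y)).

1 1 9783/10000
2 2 2359/2500
3 3 2281/2500
4 4 8769/10000
5 5 1093/1250
6 6 542/625
7 7 4109/5000
8 8 8007/10000
f(1y,7y) = ((9783/10000)/(4109/5000) − 1)/(6) = 1565/49308 ≈ 3.1739%

step 1 [1y] bond c/1=21/400: DF=(4118643/4000000 − 21/400·(0))/(1+21/400) = 9783/10000 ≈ 0.978300
step 2 [2y] zero: DF = P = 2359/2500 ≈ 0.943600
step 3 [3y] zero: DF = P = 2281/2500 ≈ 0.912400
step 4 [4y] zero: DF = P = 8769/10000 ≈ 0.876900
step 5 [5y] swap r/1=157/5732: DF=(1 − 157/5732·(0.978300+0.943600+0.912400+0.876900))/(1+157/5732) = 1093/1250 ≈ 0.874400
step 6 [6y] swap r/1=83/3408: DF=(1 − 83/3408·(0.978300+0.943600+0.912400+0.876900+0.874400))/(1+83/3408) = 542/625 ≈ 0.867200
step 7 [7y] bond c/1=1/80: DF=(360093/400000 − 1/80·(0.978300+0.943600+0.912400+0.876900+0.874400+0.867200))/(1+1/80) = 4109/5000 ≈ 0.821800
step 8 [8y] bond c/1=29/400: DF=(5254637/4000000 − 29/400·(0.978300+0.943600+0.912400+0.876900+0.874400+0.867200+0.821800))/(1+29/400) = 8007/10000 ≈ 0.800700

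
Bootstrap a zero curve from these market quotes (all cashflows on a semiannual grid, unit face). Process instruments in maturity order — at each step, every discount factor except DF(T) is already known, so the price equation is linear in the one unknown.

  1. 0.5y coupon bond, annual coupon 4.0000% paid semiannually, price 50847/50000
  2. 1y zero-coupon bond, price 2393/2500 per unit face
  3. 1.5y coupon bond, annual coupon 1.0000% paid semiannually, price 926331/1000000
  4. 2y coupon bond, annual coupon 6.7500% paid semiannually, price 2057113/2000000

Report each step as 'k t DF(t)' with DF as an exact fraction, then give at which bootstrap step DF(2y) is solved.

step 1 [0.5y] bond c/2=1/50: DF=(50847/50000 − 1/50·(0))/(1+1/50) = 997/1000 ≈ 0.997000
step 2 [1y] zero: DF = P = 2393/2500 ≈ 0.957200
step 3 [1.5y] bond c/2=1/200: DF=(926331/1000000 − 1/200·(0.997000+0.957200))/(1+1/200) = 114/125 ≈ 0.912000
step 4 [2y] bond c/2=27/800: DF=(2057113/2000000 − 27/800·(0.997000+0.957200+0.912000))/(1+27/800) = 4507/5000 ≈ 0.901400

1 1/2 997/1000
2 1 2393/2500
3 3/2 114/125
4 2 4507/5000
DF(2y) is solved at step 4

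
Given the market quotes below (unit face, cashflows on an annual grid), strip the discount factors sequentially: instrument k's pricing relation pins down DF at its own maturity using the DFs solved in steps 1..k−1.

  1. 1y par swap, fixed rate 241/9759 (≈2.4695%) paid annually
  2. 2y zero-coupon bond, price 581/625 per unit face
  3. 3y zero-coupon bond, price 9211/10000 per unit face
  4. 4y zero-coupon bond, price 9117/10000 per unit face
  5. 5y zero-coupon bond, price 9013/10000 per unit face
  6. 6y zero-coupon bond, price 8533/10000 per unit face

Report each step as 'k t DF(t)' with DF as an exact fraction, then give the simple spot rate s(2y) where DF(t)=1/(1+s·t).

1 1 9759/10000
2 2 581/625
3 3 9211/10000
4 4 9117/10000
5 5 9013/10000
6 6 8533/10000
s(2y) = (1/(581/625) − 1)/(2) = 22/581 ≈ 3.7866%

step 1 [1y] swap r/1=241/9759: DF=(1 − 241/9759·(0))/(1+241/9759) = 9759/10000 ≈ 0.975900
step 2 [2y] zero: DF = P = 581/625 ≈ 0.929600
step 3 [3y] zero: DF = P = 9211/10000 ≈ 0.921100
step 4 [4y] zero: DF = P = 9117/10000 ≈ 0.911700
step 5 [5y] zero: DF = P = 9013/10000 ≈ 0.901300
step 6 [6y] zero: DF = P = 8533/10000 ≈ 0.853300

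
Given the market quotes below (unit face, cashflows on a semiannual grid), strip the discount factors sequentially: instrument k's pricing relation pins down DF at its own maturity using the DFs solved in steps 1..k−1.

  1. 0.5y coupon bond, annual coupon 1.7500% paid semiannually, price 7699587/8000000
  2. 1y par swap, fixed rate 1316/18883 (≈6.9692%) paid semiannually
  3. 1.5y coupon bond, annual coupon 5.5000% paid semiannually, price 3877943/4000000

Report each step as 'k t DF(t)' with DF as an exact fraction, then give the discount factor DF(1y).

1 1/2 9541/10000
2 1 4671/5000
3 3/2 893/1000
DF(1y) = 4671/5000 ≈ 0.934200

step 1 [0.5y] bond c/2=7/800: DF=(7699587/8000000 − 7/800·(0))/(1+7/800) = 9541/10000 ≈ 0.954100
step 2 [1y] swap r/2=658/18883: DF=(1 − 658/18883·(0.954100))/(1+658/18883) = 4671/5000 ≈ 0.934200
step 3 [1.5y] bond c/2=11/400: DF=(3877943/4000000 − 11/400·(0.954100+0.934200))/(1+11/400) = 893/1000 ≈ 0.893000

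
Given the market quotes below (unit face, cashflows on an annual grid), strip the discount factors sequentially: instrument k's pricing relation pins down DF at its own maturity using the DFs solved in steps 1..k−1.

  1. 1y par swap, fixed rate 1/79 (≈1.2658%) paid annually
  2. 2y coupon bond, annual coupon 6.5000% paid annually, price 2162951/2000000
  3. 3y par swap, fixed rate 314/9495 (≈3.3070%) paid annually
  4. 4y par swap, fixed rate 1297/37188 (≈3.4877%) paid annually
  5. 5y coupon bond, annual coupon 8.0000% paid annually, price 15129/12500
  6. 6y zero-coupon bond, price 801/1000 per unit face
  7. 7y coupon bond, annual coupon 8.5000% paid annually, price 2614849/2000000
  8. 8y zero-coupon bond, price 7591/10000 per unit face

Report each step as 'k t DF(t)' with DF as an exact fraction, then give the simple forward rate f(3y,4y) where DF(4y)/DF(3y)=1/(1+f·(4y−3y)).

step 1 [1y] swap r/1=1/79: DF=(1 − 1/79·(0))/(1+1/79) = 79/80 ≈ 0.987500
step 2 [2y] bond c/1=13/200: DF=(2162951/2000000 − 13/200·(0.987500))/(1+13/200) = 597/625 ≈ 0.955200
step 3 [3y] swap r/1=314/9495: DF=(1 − 314/9495·(0.987500+0.955200))/(1+314/9495) = 4529/5000 ≈ 0.905800
step 4 [4y] swap r/1=1297/37188: DF=(1 − 1297/37188·(0.987500+0.955200+0.905800))/(1+1297/37188) = 8703/10000 ≈ 0.870300
step 5 [5y] bond c/1=2/25: DF=(15129/12500 − 2/25·(0.987500+0.955200+0.905800+0.870300))/(1+2/25) = 2113/2500 ≈ 0.845200
step 6 [6y] zero: DF = P = 801/1000 ≈ 0.801000
step 7 [7y] bond c/1=17/200: DF=(2614849/2000000 − 17/200·(0.987500+0.955200+0.905800+0.870300+0.845200+0.801000))/(1+17/200) = 7847/10000 ≈ 0.784700
step 8 [8y] zero: DF = P = 7591/10000 ≈ 0.759100

1 1 79/80
2 2 597/625
3 3 4529/5000
4 4 8703/10000
5 5 2113/2500
6 6 801/1000
7 7 7847/10000
8 8 7591/10000
f(3y,4y) = ((4529/5000)/(8703/10000) − 1)/(1) = 355/8703 ≈ 4.0791%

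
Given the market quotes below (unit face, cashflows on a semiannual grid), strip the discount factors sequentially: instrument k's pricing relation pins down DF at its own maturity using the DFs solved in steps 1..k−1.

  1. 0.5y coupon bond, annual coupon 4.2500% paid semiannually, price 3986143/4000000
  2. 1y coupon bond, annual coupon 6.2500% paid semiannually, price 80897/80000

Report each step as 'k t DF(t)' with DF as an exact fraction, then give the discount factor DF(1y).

step 1 [0.5y] bond c/2=17/800: DF=(3986143/4000000 − 17/800·(0))/(1+17/800) = 4879/5000 ≈ 0.975800
step 2 [1y] bond c/2=1/32: DF=(80897/80000 − 1/32·(0.975800))/(1+1/32) = 951/1000 ≈ 0.951000

1 1/2 4879/5000
2 1 951/1000
DF(1y) = 951/1000 ≈ 0.951000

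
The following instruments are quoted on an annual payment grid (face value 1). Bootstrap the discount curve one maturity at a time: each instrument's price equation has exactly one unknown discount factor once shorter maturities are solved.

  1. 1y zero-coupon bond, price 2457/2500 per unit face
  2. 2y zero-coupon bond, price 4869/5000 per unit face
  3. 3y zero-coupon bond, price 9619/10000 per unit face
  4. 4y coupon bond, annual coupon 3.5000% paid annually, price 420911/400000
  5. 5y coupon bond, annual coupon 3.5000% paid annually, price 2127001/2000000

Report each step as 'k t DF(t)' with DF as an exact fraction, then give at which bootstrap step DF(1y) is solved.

1 1 2457/2500
2 2 4869/5000
3 3 9619/10000
4 4 459/500
5 5 4489/5000
DF(1y) is solved at step 1

step 1 [1y] zero: DF = P = 2457/2500 ≈ 0.982800
step 2 [2y] zero: DF = P = 4869/5000 ≈ 0.973800
step 3 [3y] zero: DF = P = 9619/10000 ≈ 0.961900
step 4 [4y] bond c/1=7/200: DF=(420911/400000 − 7/200·(0.982800+0.973800+0.961900))/(1+7/200) = 459/500 ≈ 0.918000
step 5 [5y] bond c/1=7/200: DF=(2127001/2000000 − 7/200·(0.982800+0.973800+0.961900+0.918000))/(1+7/200) = 4489/5000 ≈ 0.897800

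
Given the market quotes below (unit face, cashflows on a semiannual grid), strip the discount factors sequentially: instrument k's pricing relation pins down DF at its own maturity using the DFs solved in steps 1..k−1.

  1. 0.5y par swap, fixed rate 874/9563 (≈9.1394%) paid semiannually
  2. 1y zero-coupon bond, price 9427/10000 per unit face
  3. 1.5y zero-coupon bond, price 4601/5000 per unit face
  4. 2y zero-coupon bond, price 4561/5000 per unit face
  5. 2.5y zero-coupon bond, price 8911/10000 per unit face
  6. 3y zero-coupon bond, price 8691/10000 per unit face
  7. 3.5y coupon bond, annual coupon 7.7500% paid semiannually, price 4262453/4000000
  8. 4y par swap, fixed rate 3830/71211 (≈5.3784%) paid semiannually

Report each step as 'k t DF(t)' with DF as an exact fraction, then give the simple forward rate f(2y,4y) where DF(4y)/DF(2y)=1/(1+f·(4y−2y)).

1 1/2 9563/10000
2 1 9427/10000
3 3/2 4601/5000
4 2 4561/5000
5 5/2 8911/10000
6 3 8691/10000
7 7/2 821/1000
8 4 1617/2000
f(2y,4y) = ((4561/5000)/(1617/2000) − 1)/(2) = 1037/16170 ≈ 6.4131%

step 1 [0.5y] swap r/2=437/9563: DF=(1 − 437/9563·(0))/(1+437/9563) = 9563/10000 ≈ 0.956300
step 2 [1y] zero: DF = P = 9427/10000 ≈ 0.942700
step 3 [1.5y] zero: DF = P = 4601/5000 ≈ 0.920200
step 4 [2y] zero: DF = P = 4561/5000 ≈ 0.912200
step 5 [2.5y] zero: DF = P = 8911/10000 ≈ 0.891100
step 6 [3y] zero: DF = P = 8691/10000 ≈ 0.869100
step 7 [3.5y] bond c/2=31/800: DF=(4262453/4000000 − 31/800·(0.956300+0.942700+0.920200+0.912200+0.891100+0.869100))/(1+31/800) = 821/1000 ≈ 0.821000
step 8 [4y] swap r/2=1915/71211: DF=(1 − 1915/71211·(0.956300+0.942700+0.920200+0.912200+0.891100+0.869100+0.821000))/(1+1915/71211) = 1617/2000 ≈ 0.808500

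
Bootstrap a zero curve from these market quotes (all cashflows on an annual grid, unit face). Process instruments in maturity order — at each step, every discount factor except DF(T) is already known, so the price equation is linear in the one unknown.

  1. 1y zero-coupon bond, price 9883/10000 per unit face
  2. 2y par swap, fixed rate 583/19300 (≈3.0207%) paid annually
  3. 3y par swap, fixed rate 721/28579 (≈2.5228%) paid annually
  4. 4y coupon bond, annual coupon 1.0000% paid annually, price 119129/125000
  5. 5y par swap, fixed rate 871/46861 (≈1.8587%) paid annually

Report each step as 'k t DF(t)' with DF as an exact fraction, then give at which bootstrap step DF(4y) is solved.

1 1 9883/10000
2 2 9417/10000
3 3 9279/10000
4 4 9153/10000
5 5 9129/10000
DF(4y) is solved at step 4

step 1 [1y] zero: DF = P = 9883/10000 ≈ 0.988300
step 2 [2y] swap r/1=583/19300: DF=(1 − 583/19300·(0.988300))/(1+583/19300) = 9417/10000 ≈ 0.941700
step 3 [3y] swap r/1=721/28579: DF=(1 − 721/28579·(0.988300+0.941700))/(1+721/28579) = 9279/10000 ≈ 0.927900
step 4 [4y] bond c/1=1/100: DF=(119129/125000 − 1/100·(0.988300+0.941700+0.927900))/(1+1/100) = 9153/10000 ≈ 0.915300
step 5 [5y] swap r/1=871/46861: DF=(1 − 871/46861·(0.988300+0.941700+0.927900+0.915300))/(1+871/46861) = 9129/10000 ≈ 0.912900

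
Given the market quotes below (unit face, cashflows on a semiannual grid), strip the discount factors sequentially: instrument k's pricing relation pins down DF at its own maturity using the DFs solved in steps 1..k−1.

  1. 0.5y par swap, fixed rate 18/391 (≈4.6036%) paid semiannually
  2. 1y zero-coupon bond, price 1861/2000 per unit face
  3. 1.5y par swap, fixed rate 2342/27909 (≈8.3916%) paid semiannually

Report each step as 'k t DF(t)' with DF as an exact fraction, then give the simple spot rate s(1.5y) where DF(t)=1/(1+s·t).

1 1/2 391/400
2 1 1861/2000
3 3/2 8829/10000
s(1.5y) = (1/(8829/10000) − 1)/(3/2) = 2342/26487 ≈ 8.8421%

step 1 [0.5y] swap r/2=9/391: DF=(1 − 9/391·(0))/(1+9/391) = 391/400 ≈ 0.977500
step 2 [1y] zero: DF = P = 1861/2000 ≈ 0.930500
step 3 [1.5y] swap r/2=1171/27909: DF=(1 − 1171/27909·(0.977500+0.930500))/(1+1171/27909) = 8829/10000 ≈ 0.882900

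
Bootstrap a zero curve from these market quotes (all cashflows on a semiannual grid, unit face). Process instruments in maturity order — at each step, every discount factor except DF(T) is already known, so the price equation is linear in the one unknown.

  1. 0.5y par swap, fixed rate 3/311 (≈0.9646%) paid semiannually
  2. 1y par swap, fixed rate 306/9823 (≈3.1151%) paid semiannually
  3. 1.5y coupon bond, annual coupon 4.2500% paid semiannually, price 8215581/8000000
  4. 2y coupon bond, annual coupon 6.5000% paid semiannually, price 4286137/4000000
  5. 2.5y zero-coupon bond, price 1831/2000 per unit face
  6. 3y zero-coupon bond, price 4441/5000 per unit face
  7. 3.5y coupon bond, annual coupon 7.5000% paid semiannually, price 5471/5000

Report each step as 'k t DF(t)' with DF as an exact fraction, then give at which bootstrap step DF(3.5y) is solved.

step 1 [0.5y] swap r/2=3/622: DF=(1 − 3/622·(0))/(1+3/622) = 622/625 ≈ 0.995200
step 2 [1y] swap r/2=153/9823: DF=(1 − 153/9823·(0.995200))/(1+153/9823) = 4847/5000 ≈ 0.969400
step 3 [1.5y] bond c/2=17/800: DF=(8215581/8000000 − 17/800·(0.995200+0.969400))/(1+17/800) = 9647/10000 ≈ 0.964700
step 4 [2y] bond c/2=13/400: DF=(4286137/4000000 − 13/400·(0.995200+0.969400+0.964700))/(1+13/400) = 591/625 ≈ 0.945600
step 5 [2.5y] zero: DF = P = 1831/2000 ≈ 0.915500
step 6 [3y] zero: DF = P = 4441/5000 ≈ 0.888200
step 7 [3.5y] bond c/2=3/80: DF=(5471/5000 − 3/80·(0.995200+0.969400+0.964700+0.945600+0.915500+0.888200))/(1+3/80) = 4247/5000 ≈ 0.849400

1 1/2 622/625
2 1 4847/5000
3 3/2 9647/10000
4 2 591/625
5 5/2 1831/2000
6 3 4441/5000
7 7/2 4247/5000
DF(3.5y) is solved at step 7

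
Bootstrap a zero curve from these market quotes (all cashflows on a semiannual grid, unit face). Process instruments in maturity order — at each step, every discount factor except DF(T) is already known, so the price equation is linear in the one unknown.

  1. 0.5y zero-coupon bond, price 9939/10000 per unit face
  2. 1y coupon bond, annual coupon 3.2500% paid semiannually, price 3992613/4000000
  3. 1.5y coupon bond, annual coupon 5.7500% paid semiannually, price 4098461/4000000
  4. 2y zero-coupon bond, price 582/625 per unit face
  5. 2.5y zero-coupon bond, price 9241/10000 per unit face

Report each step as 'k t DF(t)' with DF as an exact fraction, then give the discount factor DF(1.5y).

1 1/2 9939/10000
2 1 9663/10000
3 3/2 2353/2500
4 2 582/625
5 5/2 9241/10000
DF(1.5y) = 2353/2500 ≈ 0.941200

step 1 [0.5y] zero: DF = P = 9939/10000 ≈ 0.993900
step 2 [1y] bond c/2=13/800: DF=(3992613/4000000 − 13/800·(0.993900))/(1+13/800) = 9663/10000 ≈ 0.966300
step 3 [1.5y] bond c/2=23/800: DF=(4098461/4000000 − 23/800·(0.993900+0.966300))/(1+23/800) = 2353/2500 ≈ 0.941200
step 4 [2y] zero: DF = P = 582/625 ≈ 0.931200
step 5 [2.5y] zero: DF = P = 9241/10000 ≈ 0.924100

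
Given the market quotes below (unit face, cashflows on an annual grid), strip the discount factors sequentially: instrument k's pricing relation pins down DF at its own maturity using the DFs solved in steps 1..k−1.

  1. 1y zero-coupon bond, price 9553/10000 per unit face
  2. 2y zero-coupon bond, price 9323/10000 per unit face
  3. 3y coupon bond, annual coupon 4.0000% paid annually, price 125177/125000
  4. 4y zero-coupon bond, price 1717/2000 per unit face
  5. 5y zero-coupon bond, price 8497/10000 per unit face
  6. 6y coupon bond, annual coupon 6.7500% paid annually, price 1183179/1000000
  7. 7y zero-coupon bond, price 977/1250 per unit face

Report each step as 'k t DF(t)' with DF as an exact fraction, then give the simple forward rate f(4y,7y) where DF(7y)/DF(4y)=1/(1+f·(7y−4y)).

step 1 [1y] zero: DF = P = 9553/10000 ≈ 0.955300
step 2 [2y] zero: DF = P = 9323/10000 ≈ 0.932300
step 3 [3y] bond c/1=1/25: DF=(125177/125000 − 1/25·(0.955300+0.932300))/(1+1/25) = 8903/10000 ≈ 0.890300
step 4 [4y] zero: DF = P = 1717/2000 ≈ 0.858500
step 5 [5y] zero: DF = P = 8497/10000 ≈ 0.849700
step 6 [6y] bond c/1=27/400: DF=(1183179/1000000 − 27/400·(0.955300+0.932300+0.890300+0.858500+0.849700))/(1+27/400) = 8247/10000 ≈ 0.824700
step 7 [7y] zero: DF = P = 977/1250 ≈ 0.781600

1 1 9553/10000
2 2 9323/10000
3 3 8903/10000
4 4 1717/2000
5 5 8497/10000
6 6 8247/10000
7 7 977/1250
f(4y,7y) = ((1717/2000)/(977/1250) − 1)/(3) = 769/23448 ≈ 3.2796%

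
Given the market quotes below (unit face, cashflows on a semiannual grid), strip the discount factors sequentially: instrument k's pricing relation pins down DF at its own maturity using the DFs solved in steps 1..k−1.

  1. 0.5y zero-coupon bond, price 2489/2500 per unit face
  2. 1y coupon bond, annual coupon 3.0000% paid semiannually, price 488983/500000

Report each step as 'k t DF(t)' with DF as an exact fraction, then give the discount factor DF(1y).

1 1/2 2489/2500
2 1 593/625
DF(1y) = 593/625 ≈ 0.948800

step 1 [0.5y] zero: DF = P = 2489/2500 ≈ 0.995600
step 2 [1y] bond c/2=3/200: DF=(488983/500000 − 3/200·(0.995600))/(1+3/200) = 593/625 ≈ 0.948800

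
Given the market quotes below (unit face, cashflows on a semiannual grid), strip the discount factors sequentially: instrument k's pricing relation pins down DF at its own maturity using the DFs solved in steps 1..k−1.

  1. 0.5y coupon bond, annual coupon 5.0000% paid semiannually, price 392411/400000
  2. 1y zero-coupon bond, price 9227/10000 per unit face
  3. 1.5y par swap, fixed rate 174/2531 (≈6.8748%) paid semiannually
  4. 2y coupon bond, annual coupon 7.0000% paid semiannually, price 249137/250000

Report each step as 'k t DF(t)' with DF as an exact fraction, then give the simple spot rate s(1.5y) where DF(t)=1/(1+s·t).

step 1 [0.5y] bond c/2=1/40: DF=(392411/400000 − 1/40·(0))/(1+1/40) = 9571/10000 ≈ 0.957100
step 2 [1y] zero: DF = P = 9227/10000 ≈ 0.922700
step 3 [1.5y] swap r/2=87/2531: DF=(1 − 87/2531·(0.957100+0.922700))/(1+87/2531) = 9043/10000 ≈ 0.904300
step 4 [2y] bond c/2=7/200: DF=(249137/250000 − 7/200·(0.957100+0.922700+0.904300))/(1+7/200) = 8687/10000 ≈ 0.868700

1 1/2 9571/10000
2 1 9227/10000
3 3/2 9043/10000
4 2 8687/10000
s(1.5y) = (1/(9043/10000) − 1)/(3/2) = 638/9043 ≈ 7.0552%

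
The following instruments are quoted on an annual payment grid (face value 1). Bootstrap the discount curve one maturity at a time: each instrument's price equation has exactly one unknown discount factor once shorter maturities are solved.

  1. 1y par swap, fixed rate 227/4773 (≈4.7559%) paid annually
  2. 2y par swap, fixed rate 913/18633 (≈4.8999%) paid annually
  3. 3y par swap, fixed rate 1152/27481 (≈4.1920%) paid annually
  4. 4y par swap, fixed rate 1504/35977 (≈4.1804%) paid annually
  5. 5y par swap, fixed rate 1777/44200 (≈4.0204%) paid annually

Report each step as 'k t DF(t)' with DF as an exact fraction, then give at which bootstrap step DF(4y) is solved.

1 1 4773/5000
2 2 9087/10000
3 3 553/625
4 4 531/625
5 5 8223/10000
DF(4y) is solved at step 4

step 1 [1y] swap r/1=227/4773: DF=(1 − 227/4773·(0))/(1+227/4773) = 4773/5000 ≈ 0.954600
step 2 [2y] swap r/1=913/18633: DF=(1 − 913/18633·(0.954600))/(1+913/18633) = 9087/10000 ≈ 0.908700
step 3 [3y] swap r/1=1152/27481: DF=(1 − 1152/27481·(0.954600+0.908700))/(1+1152/27481) = 553/625 ≈ 0.884800
step 4 [4y] swap r/1=1504/35977: DF=(1 − 1504/35977·(0.954600+0.908700+0.884800))/(1+1504/35977) = 531/625 ≈ 0.849600
step 5 [5y] swap r/1=1777/44200: DF=(1 − 1777/44200·(0.954600+0.908700+0.884800+0.849600))/(1+1777/44200) = 8223/10000 ≈ 0.822300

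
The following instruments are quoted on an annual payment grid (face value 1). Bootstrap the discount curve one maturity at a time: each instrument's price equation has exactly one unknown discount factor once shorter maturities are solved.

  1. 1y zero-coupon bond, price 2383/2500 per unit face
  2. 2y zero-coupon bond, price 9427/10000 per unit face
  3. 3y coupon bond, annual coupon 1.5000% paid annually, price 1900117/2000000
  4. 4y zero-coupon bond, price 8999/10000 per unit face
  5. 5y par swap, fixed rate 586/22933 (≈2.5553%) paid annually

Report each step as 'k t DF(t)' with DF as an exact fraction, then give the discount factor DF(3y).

step 1 [1y] zero: DF = P = 2383/2500 ≈ 0.953200
step 2 [2y] zero: DF = P = 9427/10000 ≈ 0.942700
step 3 [3y] bond c/1=3/200: DF=(1900117/2000000 − 3/200·(0.953200+0.942700))/(1+3/200) = 227/250 ≈ 0.908000
step 4 [4y] zero: DF = P = 8999/10000 ≈ 0.899900
step 5 [5y] swap r/1=586/22933: DF=(1 − 586/22933·(0.953200+0.942700+0.908000+0.899900))/(1+586/22933) = 2207/2500 ≈ 0.882800

1 1 2383/2500
2 2 9427/10000
3 3 227/250
4 4 8999/10000
5 5 2207/2500
DF(3y) = 227/250 ≈ 0.908000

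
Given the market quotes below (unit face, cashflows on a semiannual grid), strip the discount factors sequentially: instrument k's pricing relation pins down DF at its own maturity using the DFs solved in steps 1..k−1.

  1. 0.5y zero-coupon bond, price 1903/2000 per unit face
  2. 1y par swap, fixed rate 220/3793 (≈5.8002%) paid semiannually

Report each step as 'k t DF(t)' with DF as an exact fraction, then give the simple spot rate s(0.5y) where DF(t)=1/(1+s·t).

1 1/2 1903/2000
2 1 189/200
s(0.5y) = (1/(1903/2000) − 1)/(1/2) = 194/1903 ≈ 10.1944%

step 1 [0.5y] zero: DF = P = 1903/2000 ≈ 0.951500
step 2 [1y] swap r/2=110/3793: DF=(1 − 110/3793·(0.951500))/(1+110/3793) = 189/200 ≈ 0.945000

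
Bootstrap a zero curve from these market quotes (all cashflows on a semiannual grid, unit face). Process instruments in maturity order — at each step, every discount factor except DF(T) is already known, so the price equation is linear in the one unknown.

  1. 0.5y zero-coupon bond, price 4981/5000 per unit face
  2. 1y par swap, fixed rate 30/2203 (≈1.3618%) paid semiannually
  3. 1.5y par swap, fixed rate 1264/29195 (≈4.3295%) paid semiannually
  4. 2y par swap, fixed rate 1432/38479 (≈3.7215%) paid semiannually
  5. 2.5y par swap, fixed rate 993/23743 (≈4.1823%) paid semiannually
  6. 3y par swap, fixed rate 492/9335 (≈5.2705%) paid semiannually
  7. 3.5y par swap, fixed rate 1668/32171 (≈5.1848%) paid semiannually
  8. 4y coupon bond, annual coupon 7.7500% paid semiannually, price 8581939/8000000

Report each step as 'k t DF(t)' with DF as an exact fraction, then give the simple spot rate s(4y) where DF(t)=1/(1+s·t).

step 1 [0.5y] zero: DF = P = 4981/5000 ≈ 0.996200
step 2 [1y] swap r/2=15/2203: DF=(1 − 15/2203·(0.996200))/(1+15/2203) = 1973/2000 ≈ 0.986500
step 3 [1.5y] swap r/2=632/29195: DF=(1 − 632/29195·(0.996200+0.986500))/(1+632/29195) = 1171/1250 ≈ 0.936800
step 4 [2y] swap r/2=716/38479: DF=(1 − 716/38479·(0.996200+0.986500+0.936800))/(1+716/38479) = 2321/2500 ≈ 0.928400
step 5 [2.5y] swap r/2=993/47486: DF=(1 − 993/47486·(0.996200+0.986500+0.936800+0.928400))/(1+993/47486) = 9007/10000 ≈ 0.900700
step 6 [3y] swap r/2=246/9335: DF=(1 − 246/9335·(0.996200+0.986500+0.936800+0.928400+0.900700))/(1+246/9335) = 2131/2500 ≈ 0.852400
step 7 [3.5y] swap r/2=834/32171: DF=(1 − 834/32171·(0.996200+0.986500+0.936800+0.928400+0.900700+0.852400))/(1+834/32171) = 2083/2500 ≈ 0.833200
step 8 [4y] bond c/2=31/800: DF=(8581939/8000000 − 31/800·(0.996200+0.986500+0.936800+0.928400+0.900700+0.852400+0.833200))/(1+31/800) = 7927/10000 ≈ 0.792700

1 1/2 4981/5000
2 1 1973/2000
3 3/2 1171/1250
4 2 2321/2500
5 5/2 9007/10000
6 3 2131/2500
7 7/2 2083/2500
8 4 7927/10000
s(4y) = (1/(7927/10000) − 1)/(4) = 2073/31708 ≈ 6.5378%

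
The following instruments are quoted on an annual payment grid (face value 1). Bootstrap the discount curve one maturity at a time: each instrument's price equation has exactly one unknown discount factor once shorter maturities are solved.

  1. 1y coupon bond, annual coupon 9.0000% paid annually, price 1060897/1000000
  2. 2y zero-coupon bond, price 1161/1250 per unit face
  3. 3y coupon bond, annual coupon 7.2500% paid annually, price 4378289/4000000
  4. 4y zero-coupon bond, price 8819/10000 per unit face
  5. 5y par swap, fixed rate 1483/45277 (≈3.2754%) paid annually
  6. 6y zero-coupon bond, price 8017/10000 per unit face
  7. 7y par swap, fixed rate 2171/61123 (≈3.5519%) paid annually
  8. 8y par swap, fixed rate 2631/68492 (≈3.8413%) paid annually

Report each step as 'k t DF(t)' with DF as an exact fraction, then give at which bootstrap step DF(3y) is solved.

step 1 [1y] bond c/1=9/100: DF=(1060897/1000000 − 9/100·(0))/(1+9/100) = 9733/10000 ≈ 0.973300
step 2 [2y] zero: DF = P = 1161/1250 ≈ 0.928800
step 3 [3y] bond c/1=29/400: DF=(4378289/4000000 − 29/400·(0.973300+0.928800))/(1+29/400) = 223/250 ≈ 0.892000
step 4 [4y] zero: DF = P = 8819/10000 ≈ 0.881900
step 5 [5y] swap r/1=1483/45277: DF=(1 − 1483/45277·(0.973300+0.928800+0.892000+0.881900))/(1+1483/45277) = 8517/10000 ≈ 0.851700
step 6 [6y] zero: DF = P = 8017/10000 ≈ 0.801700
step 7 [7y] swap r/1=2171/61123: DF=(1 − 2171/61123·(0.973300+0.928800+0.892000+0.881900+0.851700+0.801700))/(1+2171/61123) = 7829/10000 ≈ 0.782900
step 8 [8y] swap r/1=2631/68492: DF=(1 − 2631/68492·(0.973300+0.928800+0.892000+0.881900+0.851700+0.801700+0.782900))/(1+2631/68492) = 7369/10000 ≈ 0.736900

1 1 9733/10000
2 2 1161/1250
3 3 223/250
4 4 8819/10000
5 5 8517/10000
6 6 8017/10000
7 7 7829/10000
8 8 7369/10000
DF(3y) is solved at step 3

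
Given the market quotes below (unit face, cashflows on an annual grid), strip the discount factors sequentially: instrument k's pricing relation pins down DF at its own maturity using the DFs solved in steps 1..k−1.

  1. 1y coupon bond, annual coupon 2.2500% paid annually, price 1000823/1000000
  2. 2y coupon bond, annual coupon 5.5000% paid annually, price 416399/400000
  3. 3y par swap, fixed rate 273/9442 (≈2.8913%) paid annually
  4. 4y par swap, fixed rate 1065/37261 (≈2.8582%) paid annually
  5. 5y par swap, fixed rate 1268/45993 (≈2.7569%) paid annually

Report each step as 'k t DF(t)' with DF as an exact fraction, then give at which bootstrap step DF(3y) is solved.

step 1 [1y] bond c/1=9/400: DF=(1000823/1000000 − 9/400·(0))/(1+9/400) = 2447/2500 ≈ 0.978800
step 2 [2y] bond c/1=11/200: DF=(416399/400000 − 11/200·(0.978800))/(1+11/200) = 9357/10000 ≈ 0.935700
step 3 [3y] swap r/1=273/9442: DF=(1 − 273/9442·(0.978800+0.935700))/(1+273/9442) = 9181/10000 ≈ 0.918100
step 4 [4y] swap r/1=1065/37261: DF=(1 − 1065/37261·(0.978800+0.935700+0.918100))/(1+1065/37261) = 1787/2000 ≈ 0.893500
step 5 [5y] swap r/1=1268/45993: DF=(1 − 1268/45993·(0.978800+0.935700+0.918100+0.893500))/(1+1268/45993) = 2183/2500 ≈ 0.873200

1 1 2447/2500
2 2 9357/10000
3 3 9181/10000
4 4 1787/2000
5 5 2183/2500
DF(3y) is solved at step 3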